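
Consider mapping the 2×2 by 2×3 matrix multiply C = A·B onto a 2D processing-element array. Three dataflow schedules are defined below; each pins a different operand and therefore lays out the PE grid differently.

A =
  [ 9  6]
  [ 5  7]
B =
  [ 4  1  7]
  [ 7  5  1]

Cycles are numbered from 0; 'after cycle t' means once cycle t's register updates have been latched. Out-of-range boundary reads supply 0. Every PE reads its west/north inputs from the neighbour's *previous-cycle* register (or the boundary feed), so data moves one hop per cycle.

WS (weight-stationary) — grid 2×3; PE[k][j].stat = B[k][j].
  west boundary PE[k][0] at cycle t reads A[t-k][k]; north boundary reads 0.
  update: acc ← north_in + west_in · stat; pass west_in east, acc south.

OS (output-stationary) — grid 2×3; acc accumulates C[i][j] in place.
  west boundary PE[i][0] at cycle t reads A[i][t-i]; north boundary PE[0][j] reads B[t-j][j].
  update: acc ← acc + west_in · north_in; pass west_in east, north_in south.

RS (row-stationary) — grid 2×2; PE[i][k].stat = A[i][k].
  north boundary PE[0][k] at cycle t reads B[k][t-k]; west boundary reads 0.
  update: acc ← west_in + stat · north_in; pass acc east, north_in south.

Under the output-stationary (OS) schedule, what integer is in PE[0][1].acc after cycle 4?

Tracing OS — 2×3 array, target PE[0][1]:
  [0] (0,0) acc=36 (h:9 v:4)
  [0] (0,1) acc=0 (h:0 v:0)
  [1] (0,0) acc=78 (h:6 v:7)
  [1] (0,1) acc=9 (h:9 v:1)
  [2] (0,0) acc=78 (h:0 v:0)
  [2] (0,1) acc=39 (h:6 v:5)
  [3] (0,0) acc=78 (h:0 v:0)
  [3] (0,1) acc=39 (h:0 v:0)
  [4] (0,0) acc=78 (h:0 v:0)
  [4] (0,1) acc=39 (h:0 v:0)

PE[0][1].acc = 39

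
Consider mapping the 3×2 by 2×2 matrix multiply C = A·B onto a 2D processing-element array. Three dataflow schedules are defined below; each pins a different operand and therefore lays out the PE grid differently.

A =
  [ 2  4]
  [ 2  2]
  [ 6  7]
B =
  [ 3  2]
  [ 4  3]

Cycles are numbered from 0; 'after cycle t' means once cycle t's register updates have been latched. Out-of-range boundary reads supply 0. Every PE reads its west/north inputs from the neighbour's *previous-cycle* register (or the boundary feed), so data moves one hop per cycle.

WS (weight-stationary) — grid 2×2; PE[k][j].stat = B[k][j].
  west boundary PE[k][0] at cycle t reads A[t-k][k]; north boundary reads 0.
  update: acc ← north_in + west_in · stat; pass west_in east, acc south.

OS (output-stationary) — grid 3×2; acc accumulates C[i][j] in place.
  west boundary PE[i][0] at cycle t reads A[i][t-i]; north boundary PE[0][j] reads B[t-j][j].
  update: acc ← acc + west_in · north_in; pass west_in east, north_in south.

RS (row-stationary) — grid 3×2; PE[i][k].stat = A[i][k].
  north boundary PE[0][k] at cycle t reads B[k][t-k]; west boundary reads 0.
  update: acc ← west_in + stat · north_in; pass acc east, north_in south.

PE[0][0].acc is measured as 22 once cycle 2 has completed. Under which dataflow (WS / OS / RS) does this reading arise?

Under WS (2×2), PE[0][0]:
  @0  [0,0]  acc 6  |  →2  ↓6
  @1  [0,0]  acc 6  |  →2  ↓6
  @2  [0,0]  acc 18  |  →6  ↓18
Under OS (3×2), PE[0][0]:
  @0  [0,0]  acc 6  |  →2  ↓3
  @1  [0,0]  acc 22  |  →4  ↓4
  @2  [0,0]  acc 22  |  →0  ↓0
Under RS (3×2), PE[0][0]:
  @0  [0,0]  acc 6  |  →6  ↓3
  @1  [0,0]  acc 4  |  →4  ↓2
  @2  [0,0]  acc 0  |  →0  ↓0

dataflow = OS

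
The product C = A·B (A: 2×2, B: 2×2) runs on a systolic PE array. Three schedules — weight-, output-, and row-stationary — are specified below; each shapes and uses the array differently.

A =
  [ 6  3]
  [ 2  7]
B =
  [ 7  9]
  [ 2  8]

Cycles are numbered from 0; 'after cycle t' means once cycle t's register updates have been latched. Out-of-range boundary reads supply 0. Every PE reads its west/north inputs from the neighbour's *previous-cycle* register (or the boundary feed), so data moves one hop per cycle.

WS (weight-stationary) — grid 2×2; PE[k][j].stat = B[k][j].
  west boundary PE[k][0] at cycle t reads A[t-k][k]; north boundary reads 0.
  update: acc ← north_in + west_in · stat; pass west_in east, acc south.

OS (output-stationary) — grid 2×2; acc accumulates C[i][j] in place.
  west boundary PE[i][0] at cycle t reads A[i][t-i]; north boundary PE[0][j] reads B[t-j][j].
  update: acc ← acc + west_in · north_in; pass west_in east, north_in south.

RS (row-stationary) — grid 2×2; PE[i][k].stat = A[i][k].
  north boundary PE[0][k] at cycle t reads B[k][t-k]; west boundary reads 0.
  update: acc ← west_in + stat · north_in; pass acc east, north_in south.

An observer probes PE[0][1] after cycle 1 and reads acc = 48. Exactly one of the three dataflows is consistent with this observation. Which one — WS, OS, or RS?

dataflow = RS

Under WS (2×2), PE[0][1]:
  step 0 · PE0,1: acc=0; fwd→0 fwd↓0
  step 1 · PE0,1: acc=54; fwd→6 fwd↓54
Under OS (2×2), PE[0][1]:
  step 0 · PE0,1: acc=0; fwd→0 fwd↓0
  step 1 · PE0,1: acc=54; fwd→6 fwd↓9
Under RS (2×2), PE[0][1]:
  step 0 · PE0,1: acc=0; fwd→0 fwd↓0
  step 1 · PE0,1: acc=48; fwd→48 fwd↓2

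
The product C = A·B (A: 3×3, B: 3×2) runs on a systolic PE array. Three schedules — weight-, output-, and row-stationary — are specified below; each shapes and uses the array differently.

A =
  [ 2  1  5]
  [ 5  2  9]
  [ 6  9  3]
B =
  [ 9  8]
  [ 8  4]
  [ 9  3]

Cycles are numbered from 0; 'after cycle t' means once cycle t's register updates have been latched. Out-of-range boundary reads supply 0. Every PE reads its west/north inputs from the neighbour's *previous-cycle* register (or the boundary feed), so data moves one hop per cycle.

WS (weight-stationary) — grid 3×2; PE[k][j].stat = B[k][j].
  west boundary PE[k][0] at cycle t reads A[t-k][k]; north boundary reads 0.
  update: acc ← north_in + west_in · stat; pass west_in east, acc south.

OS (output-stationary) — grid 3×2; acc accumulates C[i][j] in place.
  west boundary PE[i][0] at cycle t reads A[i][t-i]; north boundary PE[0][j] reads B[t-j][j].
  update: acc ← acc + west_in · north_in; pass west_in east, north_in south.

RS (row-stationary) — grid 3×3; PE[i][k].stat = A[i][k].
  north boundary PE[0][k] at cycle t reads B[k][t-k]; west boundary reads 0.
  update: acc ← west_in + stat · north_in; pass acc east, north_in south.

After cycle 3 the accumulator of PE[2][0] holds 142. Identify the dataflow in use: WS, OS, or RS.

WS (3×2 grid), PE[2][0]:
  step 0 · PE2,0: acc=0; fwd→0 fwd↓0
  step 1 · PE2,0: acc=0; fwd→0 fwd↓0
  step 2 · PE2,0: acc=71; fwd→5 fwd↓71
  step 3 · PE2,0: acc=142; fwd→9 fwd↓142
OS (3×2 grid), PE[2][0]:
  step 0 · PE2,0: acc=0; fwd→0 fwd↓0
  step 1 · PE2,0: acc=0; fwd→0 fwd↓0
  step 2 · PE2,0: acc=54; fwd→6 fwd↓9
  step 3 · PE2,0: acc=126; fwd→9 fwd↓8
RS (3×3 grid), PE[2][0]:
  step 0 · PE2,0: acc=0; fwd→0 fwd↓0
  step 1 · PE2,0: acc=0; fwd→0 fwd↓0
  step 2 · PE2,0: acc=54; fwd→54 fwd↓9
  step 3 · PE2,0: acc=48; fwd→48 fwd↓8

dataflow = WS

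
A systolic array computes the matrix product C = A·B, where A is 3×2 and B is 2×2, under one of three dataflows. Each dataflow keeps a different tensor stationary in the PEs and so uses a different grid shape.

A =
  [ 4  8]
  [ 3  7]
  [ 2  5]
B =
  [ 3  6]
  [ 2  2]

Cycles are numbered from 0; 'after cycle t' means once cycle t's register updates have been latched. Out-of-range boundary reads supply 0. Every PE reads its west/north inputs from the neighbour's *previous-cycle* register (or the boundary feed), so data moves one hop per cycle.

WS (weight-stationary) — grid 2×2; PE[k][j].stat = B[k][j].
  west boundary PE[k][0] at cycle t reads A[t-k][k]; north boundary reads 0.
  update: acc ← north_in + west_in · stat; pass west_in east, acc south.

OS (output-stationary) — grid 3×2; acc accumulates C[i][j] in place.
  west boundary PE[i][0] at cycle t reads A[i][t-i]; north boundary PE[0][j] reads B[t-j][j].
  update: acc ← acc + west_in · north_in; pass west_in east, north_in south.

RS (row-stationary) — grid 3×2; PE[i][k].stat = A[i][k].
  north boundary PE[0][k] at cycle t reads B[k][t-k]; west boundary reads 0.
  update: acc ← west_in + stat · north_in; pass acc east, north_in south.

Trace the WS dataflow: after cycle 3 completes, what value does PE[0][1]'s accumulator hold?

PE[0][1].acc = 12

WS 2×2: PE[0][1] cycle-by-cycle (with neighbour feeds):
  step 0 · PE0,0: acc=12; fwd→4 fwd↓12
  step 0 · PE0,1: acc=0; fwd→0 fwd↓0
  step 1 · PE0,0: acc=9; fwd→3 fwd↓9
  step 1 · PE0,1: acc=24; fwd→4 fwd↓24
  step 2 · PE0,0: acc=6; fwd→2 fwd↓6
  step 2 · PE0,1: acc=18; fwd→3 fwd↓18
  step 3 · PE0,0: acc=0; fwd→0 fwd↓0
  step 3 · PE0,1: acc=12; fwd→2 fwd↓12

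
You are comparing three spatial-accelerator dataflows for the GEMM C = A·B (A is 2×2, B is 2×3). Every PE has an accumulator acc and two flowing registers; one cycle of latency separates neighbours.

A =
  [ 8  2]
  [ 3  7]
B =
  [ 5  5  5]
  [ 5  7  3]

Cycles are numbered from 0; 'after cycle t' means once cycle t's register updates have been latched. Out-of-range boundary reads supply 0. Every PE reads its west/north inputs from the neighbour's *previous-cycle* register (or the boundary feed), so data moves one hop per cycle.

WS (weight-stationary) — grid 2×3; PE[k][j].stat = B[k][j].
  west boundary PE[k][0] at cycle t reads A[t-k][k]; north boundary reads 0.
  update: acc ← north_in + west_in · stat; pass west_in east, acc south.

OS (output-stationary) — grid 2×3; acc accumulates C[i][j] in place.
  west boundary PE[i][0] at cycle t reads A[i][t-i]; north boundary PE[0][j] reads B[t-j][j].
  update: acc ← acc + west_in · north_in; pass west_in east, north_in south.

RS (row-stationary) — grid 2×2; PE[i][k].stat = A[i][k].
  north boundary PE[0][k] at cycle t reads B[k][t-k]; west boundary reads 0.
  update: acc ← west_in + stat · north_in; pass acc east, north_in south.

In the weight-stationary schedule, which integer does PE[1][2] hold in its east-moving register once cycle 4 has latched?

register = 7

Tracing WS — 2×3 array, target PE[1][2]:
  [0] (0,2) acc=0 (h:0 v:0)
  [0] (1,1) acc=0 (h:0 v:0)
  [0] (1,2) acc=0 (h:0 v:0)
  [1] (0,2) acc=0 (h:0 v:0)
  [1] (1,1) acc=0 (h:0 v:0)
  [1] (1,2) acc=0 (h:0 v:0)
  [2] (0,2) acc=40 (h:8 v:40)
  [2] (1,1) acc=54 (h:2 v:54)
  [2] (1,2) acc=0 (h:0 v:0)
  [3] (0,2) acc=15 (h:3 v:15)
  [3] (1,1) acc=64 (h:7 v:64)
  [3] (1,2) acc=46 (h:2 v:46)
  [4] (0,2) acc=0 (h:0 v:0)
  [4] (1,1) acc=0 (h:0 v:0)
  [4] (1,2) acc=36 (h:7 v:36)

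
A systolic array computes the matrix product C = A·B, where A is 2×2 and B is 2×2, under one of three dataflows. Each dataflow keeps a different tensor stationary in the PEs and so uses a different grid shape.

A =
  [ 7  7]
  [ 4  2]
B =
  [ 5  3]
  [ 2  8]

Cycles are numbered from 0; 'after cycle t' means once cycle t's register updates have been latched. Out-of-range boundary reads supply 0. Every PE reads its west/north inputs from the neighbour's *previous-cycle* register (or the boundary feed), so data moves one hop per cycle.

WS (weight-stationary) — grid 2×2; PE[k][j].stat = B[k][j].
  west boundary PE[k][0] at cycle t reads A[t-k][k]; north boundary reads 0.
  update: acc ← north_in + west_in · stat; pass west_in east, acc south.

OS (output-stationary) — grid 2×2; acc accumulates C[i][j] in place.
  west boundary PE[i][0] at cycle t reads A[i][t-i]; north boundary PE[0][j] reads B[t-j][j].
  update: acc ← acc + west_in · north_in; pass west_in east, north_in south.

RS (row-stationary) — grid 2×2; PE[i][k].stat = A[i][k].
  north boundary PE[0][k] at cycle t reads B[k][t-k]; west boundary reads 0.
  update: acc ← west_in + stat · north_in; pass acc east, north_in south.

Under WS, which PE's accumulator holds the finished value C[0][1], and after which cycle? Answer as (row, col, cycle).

(row, col, cycle) = (1, 1, 2)

WS: C[0][1] accumulates in PE[1][1]:
  c0 r1c1: 0 / 0 / 0
  c1 r1c1: 0 / 0 / 0
  c2 r1c1: 77 / 7 / 77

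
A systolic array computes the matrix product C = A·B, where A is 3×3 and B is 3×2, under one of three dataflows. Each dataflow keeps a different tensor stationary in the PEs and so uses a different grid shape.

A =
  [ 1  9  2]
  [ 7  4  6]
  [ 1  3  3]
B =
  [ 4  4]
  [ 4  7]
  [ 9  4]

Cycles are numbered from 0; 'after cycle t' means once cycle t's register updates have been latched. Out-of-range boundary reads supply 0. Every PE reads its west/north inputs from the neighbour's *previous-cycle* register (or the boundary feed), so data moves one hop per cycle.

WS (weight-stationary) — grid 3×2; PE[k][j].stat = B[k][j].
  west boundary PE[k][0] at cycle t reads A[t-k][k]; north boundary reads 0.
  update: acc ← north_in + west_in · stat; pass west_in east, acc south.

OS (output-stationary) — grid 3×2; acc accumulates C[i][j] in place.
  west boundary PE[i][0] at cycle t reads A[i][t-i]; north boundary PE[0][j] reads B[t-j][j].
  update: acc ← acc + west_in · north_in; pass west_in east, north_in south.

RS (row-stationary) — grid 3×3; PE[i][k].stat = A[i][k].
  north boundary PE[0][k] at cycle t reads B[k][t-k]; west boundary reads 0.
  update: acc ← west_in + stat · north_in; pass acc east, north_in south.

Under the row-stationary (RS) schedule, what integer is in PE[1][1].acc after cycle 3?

Tracing RS — 3×3 array, target PE[1][1]:
  cycle 0: PE[0][1] → acc 0, east 0, south 0
  cycle 0: PE[1][0] → acc 0, east 0, south 0
  cycle 0: PE[1][1] → acc 0, east 0, south 0
  cycle 1: PE[0][1] → acc 40, east 40, south 4
  cycle 1: PE[1][0] → acc 28, east 28, south 4
  cycle 1: PE[1][1] → acc 0, east 0, south 0
  cycle 2: PE[0][1] → acc 67, east 67, south 7
  cycle 2: PE[1][0] → acc 28, east 28, south 4
  cycle 2: PE[1][1] → acc 44, east 44, south 4
  cycle 3: PE[0][1] → acc 0, east 0, south 0
  cycle 3: PE[1][0] → acc 0, east 0, south 0
  cycle 3: PE[1][1] → acc 56, east 56, south 7

PE[1][1].acc = 56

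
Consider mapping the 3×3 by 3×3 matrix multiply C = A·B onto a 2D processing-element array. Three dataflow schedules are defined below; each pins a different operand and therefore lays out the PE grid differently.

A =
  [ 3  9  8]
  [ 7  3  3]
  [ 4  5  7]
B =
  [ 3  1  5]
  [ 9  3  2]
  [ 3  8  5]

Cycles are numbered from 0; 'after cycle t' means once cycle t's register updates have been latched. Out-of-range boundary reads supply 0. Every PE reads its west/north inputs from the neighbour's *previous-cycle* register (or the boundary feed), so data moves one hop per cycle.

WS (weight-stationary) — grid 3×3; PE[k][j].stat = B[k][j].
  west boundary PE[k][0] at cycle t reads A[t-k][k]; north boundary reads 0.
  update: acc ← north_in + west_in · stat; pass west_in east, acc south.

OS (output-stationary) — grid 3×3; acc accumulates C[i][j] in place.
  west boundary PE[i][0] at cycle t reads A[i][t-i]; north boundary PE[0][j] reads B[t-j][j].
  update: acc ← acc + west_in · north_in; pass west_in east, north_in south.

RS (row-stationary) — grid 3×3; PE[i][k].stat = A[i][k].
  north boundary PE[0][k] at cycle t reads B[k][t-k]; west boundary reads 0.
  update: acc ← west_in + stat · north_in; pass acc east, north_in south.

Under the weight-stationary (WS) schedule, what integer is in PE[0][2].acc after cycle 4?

PE[0][2].acc = 20

WS on a 3×3 grid — tracing PE[0][2] and its feeders:
  after 0 — PE[0][1] acc=0, pass-E 0, pass-S 0
  after 0 — PE[0][2] acc=0, pass-E 0, pass-S 0
  after 1 — PE[0][1] acc=3, pass-E 3, pass-S 3
  after 1 — PE[0][2] acc=0, pass-E 0, pass-S 0
  after 2 — PE[0][1] acc=7, pass-E 7, pass-S 7
  after 2 — PE[0][2] acc=15, pass-E 3, pass-S 15
  after 3 — PE[0][1] acc=4, pass-E 4, pass-S 4
  after 3 — PE[0][2] acc=35, pass-E 7, pass-S 35
  after 4 — PE[0][1] acc=0, pass-E 0, pass-S 0
  after 4 — PE[0][2] acc=20, pass-E 4, pass-S 20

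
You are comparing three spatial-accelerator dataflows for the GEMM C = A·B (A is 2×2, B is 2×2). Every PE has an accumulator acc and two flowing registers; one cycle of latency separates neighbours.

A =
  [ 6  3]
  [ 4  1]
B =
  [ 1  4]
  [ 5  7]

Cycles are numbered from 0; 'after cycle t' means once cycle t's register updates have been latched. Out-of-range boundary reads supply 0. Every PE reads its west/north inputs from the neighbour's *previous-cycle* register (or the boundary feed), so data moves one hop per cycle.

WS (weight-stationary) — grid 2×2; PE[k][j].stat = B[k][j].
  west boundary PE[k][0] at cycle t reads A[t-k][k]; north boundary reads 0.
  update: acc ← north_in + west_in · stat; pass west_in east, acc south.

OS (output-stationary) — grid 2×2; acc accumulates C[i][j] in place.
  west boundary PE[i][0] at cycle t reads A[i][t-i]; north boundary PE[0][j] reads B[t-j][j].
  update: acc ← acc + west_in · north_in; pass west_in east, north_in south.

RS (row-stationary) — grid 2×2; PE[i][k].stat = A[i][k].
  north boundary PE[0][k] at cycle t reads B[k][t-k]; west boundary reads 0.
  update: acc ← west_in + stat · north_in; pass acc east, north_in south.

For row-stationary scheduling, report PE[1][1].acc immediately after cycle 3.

RS on a 2×2 grid — tracing PE[1][1] and its feeders:
  t=0 PE[0][1]: acc=0 h=0 v=0
  t=0 PE[1][0]: acc=0 h=0 v=0
  t=0 PE[1][1]: acc=0 h=0 v=0
  t=1 PE[0][1]: acc=21 h=21 v=5
  t=1 PE[1][0]: acc=4 h=4 v=1
  t=1 PE[1][1]: acc=0 h=0 v=0
  t=2 PE[0][1]: acc=45 h=45 v=7
  t=2 PE[1][0]: acc=16 h=16 v=4
  t=2 PE[1][1]: acc=9 h=9 v=5
  t=3 PE[0][1]: acc=0 h=0 v=0
  t=3 PE[1][0]: acc=0 h=0 v=0
  t=3 PE[1][1]: acc=23 h=23 v=7

PE[1][1].acc = 23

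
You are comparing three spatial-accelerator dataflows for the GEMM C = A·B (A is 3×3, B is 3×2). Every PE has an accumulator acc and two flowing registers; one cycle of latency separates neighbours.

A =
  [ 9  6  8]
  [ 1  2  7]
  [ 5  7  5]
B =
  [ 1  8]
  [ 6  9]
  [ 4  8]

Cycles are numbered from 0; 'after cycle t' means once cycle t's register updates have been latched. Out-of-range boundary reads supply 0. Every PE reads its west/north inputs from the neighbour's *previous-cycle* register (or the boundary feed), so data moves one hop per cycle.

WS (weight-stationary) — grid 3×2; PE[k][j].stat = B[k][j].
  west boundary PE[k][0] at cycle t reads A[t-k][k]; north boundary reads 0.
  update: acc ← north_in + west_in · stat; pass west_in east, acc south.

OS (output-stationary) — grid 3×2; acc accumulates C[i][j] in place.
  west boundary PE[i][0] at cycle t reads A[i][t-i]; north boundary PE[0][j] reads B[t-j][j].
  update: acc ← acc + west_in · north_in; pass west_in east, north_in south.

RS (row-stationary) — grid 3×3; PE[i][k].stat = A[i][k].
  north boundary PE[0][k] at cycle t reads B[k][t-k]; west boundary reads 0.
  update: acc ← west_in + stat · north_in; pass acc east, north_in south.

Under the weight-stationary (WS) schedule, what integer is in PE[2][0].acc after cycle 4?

WS 3×2: PE[2][0] cycle-by-cycle (with neighbour feeds):
  after 0 — PE[1][0] acc=0, pass-E 0, pass-S 0
  after 0 — PE[2][0] acc=0, pass-E 0, pass-S 0
  after 1 — PE[1][0] acc=45, pass-E 6, pass-S 45
  after 1 — PE[2][0] acc=0, pass-E 0, pass-S 0
  after 2 — PE[1][0] acc=13, pass-E 2, pass-S 13
  after 2 — PE[2][0] acc=77, pass-E 8, pass-S 77
  after 3 — PE[1][0] acc=47, pass-E 7, pass-S 47
  after 3 — PE[2][0] acc=41, pass-E 7, pass-S 41
  after 4 — PE[1][0] acc=0, pass-E 0, pass-S 0
  after 4 — PE[2][0] acc=67, pass-E 5, pass-S 67

PE[2][0].acc = 67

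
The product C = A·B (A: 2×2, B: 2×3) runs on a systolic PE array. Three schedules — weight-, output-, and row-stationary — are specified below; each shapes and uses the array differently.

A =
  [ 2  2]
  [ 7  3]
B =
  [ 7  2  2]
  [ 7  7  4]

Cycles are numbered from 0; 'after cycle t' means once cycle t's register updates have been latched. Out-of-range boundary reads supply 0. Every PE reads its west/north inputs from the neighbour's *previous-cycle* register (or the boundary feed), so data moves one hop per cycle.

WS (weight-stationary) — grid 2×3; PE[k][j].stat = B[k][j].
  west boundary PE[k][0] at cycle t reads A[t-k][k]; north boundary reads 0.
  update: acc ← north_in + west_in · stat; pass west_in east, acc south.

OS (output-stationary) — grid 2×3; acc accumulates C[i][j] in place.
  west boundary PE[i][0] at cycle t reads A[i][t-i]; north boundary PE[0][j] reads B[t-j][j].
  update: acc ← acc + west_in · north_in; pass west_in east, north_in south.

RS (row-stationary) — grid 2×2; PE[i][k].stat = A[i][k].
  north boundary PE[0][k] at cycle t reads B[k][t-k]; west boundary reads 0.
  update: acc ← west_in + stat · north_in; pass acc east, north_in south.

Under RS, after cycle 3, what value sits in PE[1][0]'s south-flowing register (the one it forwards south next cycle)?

RS on a 2×2 grid — tracing PE[1][0] and its feeders:
  @0  [0,0]  acc 14  |  →14  ↓7
  @0  [1,0]  acc 0  |  →0  ↓0
  @1  [0,0]  acc 4  |  →4  ↓2
  @1  [1,0]  acc 49  |  →49  ↓7
  @2  [0,0]  acc 4  |  →4  ↓2
  @2  [1,0]  acc 14  |  →14  ↓2
  @3  [0,0]  acc 0  |  →0  ↓0
  @3  [1,0]  acc 14  |  →14  ↓2

register = 2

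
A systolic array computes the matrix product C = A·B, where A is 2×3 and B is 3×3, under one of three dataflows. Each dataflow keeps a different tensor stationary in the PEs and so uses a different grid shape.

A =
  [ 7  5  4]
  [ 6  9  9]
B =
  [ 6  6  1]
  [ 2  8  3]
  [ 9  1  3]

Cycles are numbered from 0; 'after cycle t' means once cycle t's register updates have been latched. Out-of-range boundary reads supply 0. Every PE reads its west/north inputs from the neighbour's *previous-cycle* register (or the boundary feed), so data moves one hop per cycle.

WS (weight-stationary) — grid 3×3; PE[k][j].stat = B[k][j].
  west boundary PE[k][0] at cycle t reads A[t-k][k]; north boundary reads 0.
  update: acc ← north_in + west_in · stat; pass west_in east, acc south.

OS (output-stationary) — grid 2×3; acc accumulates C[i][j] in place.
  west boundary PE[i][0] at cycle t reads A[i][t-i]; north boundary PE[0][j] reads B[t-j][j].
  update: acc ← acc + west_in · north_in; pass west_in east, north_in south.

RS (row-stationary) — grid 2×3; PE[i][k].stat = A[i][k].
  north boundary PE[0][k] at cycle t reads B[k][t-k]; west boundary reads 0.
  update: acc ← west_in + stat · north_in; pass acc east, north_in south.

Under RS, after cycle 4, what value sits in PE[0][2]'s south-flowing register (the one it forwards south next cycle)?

RS (2×3). Following PE[0][2] plus its west/north inputs:
  step 0 · PE0,1: acc=0; fwd→0 fwd↓0
  step 0 · PE0,2: acc=0; fwd→0 fwd↓0
  step 1 · PE0,1: acc=52; fwd→52 fwd↓2
  step 1 · PE0,2: acc=0; fwd→0 fwd↓0
  step 2 · PE0,1: acc=82; fwd→82 fwd↓8
  step 2 · PE0,2: acc=88; fwd→88 fwd↓9
  step 3 · PE0,1: acc=22; fwd→22 fwd↓3
  step 3 · PE0,2: acc=86; fwd→86 fwd↓1
  step 4 · PE0,1: acc=0; fwd→0 fwd↓0
  step 4 · PE0,2: acc=34; fwd→34 fwd↓3

register = 3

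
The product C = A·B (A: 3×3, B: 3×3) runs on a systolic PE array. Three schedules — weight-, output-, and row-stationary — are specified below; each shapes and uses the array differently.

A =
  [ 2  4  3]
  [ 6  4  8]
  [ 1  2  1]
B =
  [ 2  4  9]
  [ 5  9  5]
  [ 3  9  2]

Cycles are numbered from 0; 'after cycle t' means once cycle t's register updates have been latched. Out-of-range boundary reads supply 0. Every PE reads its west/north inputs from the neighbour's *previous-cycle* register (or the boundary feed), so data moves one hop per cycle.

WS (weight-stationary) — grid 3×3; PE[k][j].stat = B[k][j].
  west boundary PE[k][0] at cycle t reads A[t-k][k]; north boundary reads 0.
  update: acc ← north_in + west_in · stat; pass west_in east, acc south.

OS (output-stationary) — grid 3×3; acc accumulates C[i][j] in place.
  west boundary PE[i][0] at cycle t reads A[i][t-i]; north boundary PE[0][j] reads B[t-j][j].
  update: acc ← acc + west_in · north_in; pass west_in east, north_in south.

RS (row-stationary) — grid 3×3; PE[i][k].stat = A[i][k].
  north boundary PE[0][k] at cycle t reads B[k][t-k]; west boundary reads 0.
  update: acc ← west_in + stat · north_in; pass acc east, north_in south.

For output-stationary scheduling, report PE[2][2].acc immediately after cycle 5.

PE[2][2].acc = 19

OS on a 3×3 grid — tracing PE[2][2] and its feeders:
  after 0 — PE[1][2] acc=0, pass-E 0, pass-S 0
  after 0 — PE[2][1] acc=0, pass-E 0, pass-S 0
  after 0 — PE[2][2] acc=0, pass-E 0, pass-S 0
  after 1 — PE[1][2] acc=0, pass-E 0, pass-S 0
  after 1 — PE[2][1] acc=0, pass-E 0, pass-S 0
  after 1 — PE[2][2] acc=0, pass-E 0, pass-S 0
  after 2 — PE[1][2] acc=0, pass-E 0, pass-S 0
  after 2 — PE[2][1] acc=0, pass-E 0, pass-S 0
  after 2 — PE[2][2] acc=0, pass-E 0, pass-S 0
  after 3 — PE[1][2] acc=54, pass-E 6, pass-S 9
  after 3 — PE[2][1] acc=4, pass-E 1, pass-S 4
  after 3 — PE[2][2] acc=0, pass-E 0, pass-S 0
  after 4 — PE[1][2] acc=74, pass-E 4, pass-S 5
  after 4 — PE[2][1] acc=22, pass-E 2, pass-S 9
  after 4 — PE[2][2] acc=9, pass-E 1, pass-S 9
  after 5 — PE[1][2] acc=90, pass-E 8, pass-S 2
  after 5 — PE[2][1] acc=31, pass-E 1, pass-S 9
  after 5 — PE[2][2] acc=19, pass-E 2, pass-S 5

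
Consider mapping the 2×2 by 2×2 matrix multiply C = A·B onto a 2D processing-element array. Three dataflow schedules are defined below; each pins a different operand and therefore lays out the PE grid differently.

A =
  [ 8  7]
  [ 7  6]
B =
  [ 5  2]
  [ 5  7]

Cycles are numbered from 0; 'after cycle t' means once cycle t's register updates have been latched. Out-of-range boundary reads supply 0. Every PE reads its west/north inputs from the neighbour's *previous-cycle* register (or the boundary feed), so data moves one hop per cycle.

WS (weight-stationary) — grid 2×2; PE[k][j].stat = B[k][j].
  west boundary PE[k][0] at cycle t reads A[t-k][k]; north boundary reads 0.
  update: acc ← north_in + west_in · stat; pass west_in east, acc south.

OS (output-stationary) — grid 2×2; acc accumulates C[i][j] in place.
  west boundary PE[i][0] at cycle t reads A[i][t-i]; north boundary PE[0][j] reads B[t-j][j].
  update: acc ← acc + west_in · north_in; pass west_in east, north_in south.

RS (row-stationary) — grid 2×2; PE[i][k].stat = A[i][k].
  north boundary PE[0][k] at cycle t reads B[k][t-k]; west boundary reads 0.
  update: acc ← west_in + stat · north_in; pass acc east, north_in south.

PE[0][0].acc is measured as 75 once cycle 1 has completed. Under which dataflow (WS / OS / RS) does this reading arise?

WS [2×2] PE[0][0] across cycles:
  cycle 0: PE[0][0] → acc 40, east 8, south 40
  cycle 1: PE[0][0] → acc 35, east 7, south 35
OS [2×2] PE[0][0] across cycles:
  cycle 0: PE[0][0] → acc 40, east 8, south 5
  cycle 1: PE[0][0] → acc 75, east 7, south 5
RS [2×2] PE[0][0] across cycles:
  cycle 0: PE[0][0] → acc 40, east 40, south 5
  cycle 1: PE[0][0] → acc 16, east 16, south 2

dataflow = OS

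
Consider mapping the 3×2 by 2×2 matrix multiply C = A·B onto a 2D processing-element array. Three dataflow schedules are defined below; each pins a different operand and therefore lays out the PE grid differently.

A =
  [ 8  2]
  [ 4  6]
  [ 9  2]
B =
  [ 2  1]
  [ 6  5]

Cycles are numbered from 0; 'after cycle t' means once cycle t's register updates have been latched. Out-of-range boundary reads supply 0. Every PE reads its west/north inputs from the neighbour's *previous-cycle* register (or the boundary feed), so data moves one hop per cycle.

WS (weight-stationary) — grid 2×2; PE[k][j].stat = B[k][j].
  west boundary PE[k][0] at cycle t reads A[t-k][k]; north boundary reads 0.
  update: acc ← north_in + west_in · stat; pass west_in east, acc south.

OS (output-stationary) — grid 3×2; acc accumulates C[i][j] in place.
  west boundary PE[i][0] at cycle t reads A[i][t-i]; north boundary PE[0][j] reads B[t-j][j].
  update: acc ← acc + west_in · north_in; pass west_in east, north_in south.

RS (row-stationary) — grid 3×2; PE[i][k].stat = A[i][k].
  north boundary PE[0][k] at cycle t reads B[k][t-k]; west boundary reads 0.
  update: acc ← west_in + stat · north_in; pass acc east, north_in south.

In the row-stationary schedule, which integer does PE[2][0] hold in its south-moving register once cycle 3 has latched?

register = 1

Tracing RS — 3×2 array, target PE[2][0]:
  @0  [1,0]  acc 0  |  →0  ↓0
  @0  [2,0]  acc 0  |  →0  ↓0
  @1  [1,0]  acc 8  |  →8  ↓2
  @1  [2,0]  acc 0  |  →0  ↓0
  @2  [1,0]  acc 4  |  →4  ↓1
  @2  [2,0]  acc 18  |  →18  ↓2
  @3  [1,0]  acc 0  |  →0  ↓0
  @3  [2,0]  acc 9  |  →9  ↓1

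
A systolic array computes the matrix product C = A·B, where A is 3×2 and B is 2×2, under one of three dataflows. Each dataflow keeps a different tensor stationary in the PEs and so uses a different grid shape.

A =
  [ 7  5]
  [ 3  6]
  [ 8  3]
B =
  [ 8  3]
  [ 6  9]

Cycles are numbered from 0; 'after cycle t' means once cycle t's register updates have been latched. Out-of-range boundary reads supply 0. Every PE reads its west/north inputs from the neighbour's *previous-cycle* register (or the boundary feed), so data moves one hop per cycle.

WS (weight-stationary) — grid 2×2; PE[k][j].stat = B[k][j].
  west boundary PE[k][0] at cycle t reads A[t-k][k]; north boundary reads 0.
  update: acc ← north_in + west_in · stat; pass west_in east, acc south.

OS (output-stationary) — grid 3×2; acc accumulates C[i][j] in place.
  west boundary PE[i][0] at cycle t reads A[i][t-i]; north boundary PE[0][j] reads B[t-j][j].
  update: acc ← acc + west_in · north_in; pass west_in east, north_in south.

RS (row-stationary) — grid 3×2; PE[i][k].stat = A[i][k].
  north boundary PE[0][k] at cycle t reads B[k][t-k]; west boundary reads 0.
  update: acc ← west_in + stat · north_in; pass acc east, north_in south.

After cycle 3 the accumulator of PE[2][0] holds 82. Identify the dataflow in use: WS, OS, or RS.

dataflow = OS

— WS: 2×2 array has no PE[2][0].
OS [3×2] PE[2][0] across cycles:
  [0] (2,0) acc=0 (h:0 v:0)
  [1] (2,0) acc=0 (h:0 v:0)
  [2] (2,0) acc=64 (h:8 v:8)
  [3] (2,0) acc=82 (h:3 v:6)
RS [3×2] PE[2][0] across cycles:
  [0] (2,0) acc=0 (h:0 v:0)
  [1] (2,0) acc=0 (h:0 v:0)
  [2] (2,0) acc=64 (h:64 v:8)
  [3] (2,0) acc=24 (h:24 v:3)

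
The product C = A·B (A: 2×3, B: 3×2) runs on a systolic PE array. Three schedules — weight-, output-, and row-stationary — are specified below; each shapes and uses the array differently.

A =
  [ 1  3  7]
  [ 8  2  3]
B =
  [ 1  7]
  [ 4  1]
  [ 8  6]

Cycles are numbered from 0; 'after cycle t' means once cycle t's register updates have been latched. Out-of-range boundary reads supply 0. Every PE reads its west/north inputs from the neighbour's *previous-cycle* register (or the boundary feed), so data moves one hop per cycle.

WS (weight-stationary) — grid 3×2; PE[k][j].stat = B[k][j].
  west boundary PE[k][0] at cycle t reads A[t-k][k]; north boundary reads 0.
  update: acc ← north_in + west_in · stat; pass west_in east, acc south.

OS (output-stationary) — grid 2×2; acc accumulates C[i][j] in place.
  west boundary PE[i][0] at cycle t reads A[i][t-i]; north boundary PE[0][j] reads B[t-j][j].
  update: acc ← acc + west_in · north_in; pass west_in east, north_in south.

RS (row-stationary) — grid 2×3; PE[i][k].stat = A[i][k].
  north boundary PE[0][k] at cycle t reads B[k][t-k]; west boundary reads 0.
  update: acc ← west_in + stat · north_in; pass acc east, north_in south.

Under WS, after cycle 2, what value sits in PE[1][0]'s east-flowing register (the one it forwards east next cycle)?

register = 2

WS (3×2). Following PE[1][0] plus its west/north inputs:
  [0] (0,0) acc=1 (h:1 v:1)
  [0] (1,0) acc=0 (h:0 v:0)
  [1] (0,0) acc=8 (h:8 v:8)
  [1] (1,0) acc=13 (h:3 v:13)
  [2] (0,0) acc=0 (h:0 v:0)
  [2] (1,0) acc=16 (h:2 v:16)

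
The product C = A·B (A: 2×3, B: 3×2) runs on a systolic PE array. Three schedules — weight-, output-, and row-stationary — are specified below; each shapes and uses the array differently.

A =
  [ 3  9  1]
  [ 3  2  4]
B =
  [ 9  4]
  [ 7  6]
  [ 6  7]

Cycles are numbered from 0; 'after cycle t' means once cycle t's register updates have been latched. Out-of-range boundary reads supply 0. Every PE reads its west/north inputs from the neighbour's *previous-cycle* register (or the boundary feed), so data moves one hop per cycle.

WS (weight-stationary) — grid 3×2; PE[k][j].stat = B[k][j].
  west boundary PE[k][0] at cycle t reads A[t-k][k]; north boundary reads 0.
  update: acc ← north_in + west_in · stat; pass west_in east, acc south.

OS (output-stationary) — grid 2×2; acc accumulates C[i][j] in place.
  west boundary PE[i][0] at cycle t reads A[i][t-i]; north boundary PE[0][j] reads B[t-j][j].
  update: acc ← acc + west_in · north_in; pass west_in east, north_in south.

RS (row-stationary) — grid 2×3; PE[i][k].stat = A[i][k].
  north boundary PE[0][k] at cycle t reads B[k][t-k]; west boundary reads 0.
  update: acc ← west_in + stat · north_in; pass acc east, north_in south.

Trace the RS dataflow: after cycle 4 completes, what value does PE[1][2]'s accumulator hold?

PE[1][2].acc = 52

RS on a 2×3 grid — tracing PE[1][2] and its feeders:
  t=0 PE[0][2]: acc=0 h=0 v=0
  t=0 PE[1][1]: acc=0 h=0 v=0
  t=0 PE[1][2]: acc=0 h=0 v=0
  t=1 PE[0][2]: acc=0 h=0 v=0
  t=1 PE[1][1]: acc=0 h=0 v=0
  t=1 PE[1][2]: acc=0 h=0 v=0
  t=2 PE[0][2]: acc=96 h=96 v=6
  t=2 PE[1][1]: acc=41 h=41 v=7
  t=2 PE[1][2]: acc=0 h=0 v=0
  t=3 PE[0][2]: acc=73 h=73 v=7
  t=3 PE[1][1]: acc=24 h=24 v=6
  t=3 PE[1][2]: acc=65 h=65 v=6
  t=4 PE[0][2]: acc=0 h=0 v=0
  t=4 PE[1][1]: acc=0 h=0 v=0
  t=4 PE[1][2]: acc=52 h=52 v=7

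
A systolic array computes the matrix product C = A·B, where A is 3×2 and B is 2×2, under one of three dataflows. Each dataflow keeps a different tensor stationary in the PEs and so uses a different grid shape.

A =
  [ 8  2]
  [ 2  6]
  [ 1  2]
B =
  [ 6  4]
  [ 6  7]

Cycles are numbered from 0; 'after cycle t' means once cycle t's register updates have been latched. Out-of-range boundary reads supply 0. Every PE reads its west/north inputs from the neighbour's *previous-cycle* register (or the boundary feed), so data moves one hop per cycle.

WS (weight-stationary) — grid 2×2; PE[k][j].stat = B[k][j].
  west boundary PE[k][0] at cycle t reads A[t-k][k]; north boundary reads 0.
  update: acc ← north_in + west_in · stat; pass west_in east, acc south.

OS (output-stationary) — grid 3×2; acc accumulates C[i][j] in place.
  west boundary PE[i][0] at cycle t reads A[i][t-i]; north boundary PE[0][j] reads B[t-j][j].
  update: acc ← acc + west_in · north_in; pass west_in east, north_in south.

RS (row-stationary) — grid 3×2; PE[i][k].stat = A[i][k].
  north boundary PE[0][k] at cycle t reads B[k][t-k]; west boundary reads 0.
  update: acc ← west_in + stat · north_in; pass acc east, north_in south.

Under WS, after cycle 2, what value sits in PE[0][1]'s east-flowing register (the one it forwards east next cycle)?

register = 2

WS (2×2). Following PE[0][1] plus its west/north inputs:
  0: (0,0).acc=48  regs=<8,48>
  0: (0,1).acc=0  regs=<0,0>
  1: (0,0).acc=12  regs=<2,12>
  1: (0,1).acc=32  regs=<8,32>
  2: (0,0).acc=6  regs=<1,6>
  2: (0,1).acc=8  regs=<2,8>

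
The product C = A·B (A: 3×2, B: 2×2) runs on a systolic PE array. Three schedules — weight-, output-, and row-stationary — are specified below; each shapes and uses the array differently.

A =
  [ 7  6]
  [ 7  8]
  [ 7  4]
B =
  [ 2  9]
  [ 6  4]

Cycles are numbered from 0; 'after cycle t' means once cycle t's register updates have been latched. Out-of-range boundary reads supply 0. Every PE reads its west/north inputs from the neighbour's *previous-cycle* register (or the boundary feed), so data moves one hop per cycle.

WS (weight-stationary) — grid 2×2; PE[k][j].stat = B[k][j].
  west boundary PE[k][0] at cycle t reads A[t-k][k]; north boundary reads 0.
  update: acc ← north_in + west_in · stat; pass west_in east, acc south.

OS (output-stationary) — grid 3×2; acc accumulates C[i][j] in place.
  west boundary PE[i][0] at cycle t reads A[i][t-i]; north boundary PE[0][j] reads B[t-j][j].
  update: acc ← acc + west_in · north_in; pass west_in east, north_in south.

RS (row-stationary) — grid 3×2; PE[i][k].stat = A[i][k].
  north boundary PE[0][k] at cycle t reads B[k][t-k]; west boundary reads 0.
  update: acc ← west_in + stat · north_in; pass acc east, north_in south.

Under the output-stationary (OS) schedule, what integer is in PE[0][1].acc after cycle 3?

PE[0][1].acc = 87

OS on a 3×2 grid — tracing PE[0][1] and its feeders:
  0: (0,0).acc=14  regs=<7,2>
  0: (0,1).acc=0  regs=<0,0>
  1: (0,0).acc=50  regs=<6,6>
  1: (0,1).acc=63  regs=<7,9>
  2: (0,0).acc=50  regs=<0,0>
  2: (0,1).acc=87  regs=<6,4>
  3: (0,0).acc=50  regs=<0,0>
  3: (0,1).acc=87  regs=<0,0>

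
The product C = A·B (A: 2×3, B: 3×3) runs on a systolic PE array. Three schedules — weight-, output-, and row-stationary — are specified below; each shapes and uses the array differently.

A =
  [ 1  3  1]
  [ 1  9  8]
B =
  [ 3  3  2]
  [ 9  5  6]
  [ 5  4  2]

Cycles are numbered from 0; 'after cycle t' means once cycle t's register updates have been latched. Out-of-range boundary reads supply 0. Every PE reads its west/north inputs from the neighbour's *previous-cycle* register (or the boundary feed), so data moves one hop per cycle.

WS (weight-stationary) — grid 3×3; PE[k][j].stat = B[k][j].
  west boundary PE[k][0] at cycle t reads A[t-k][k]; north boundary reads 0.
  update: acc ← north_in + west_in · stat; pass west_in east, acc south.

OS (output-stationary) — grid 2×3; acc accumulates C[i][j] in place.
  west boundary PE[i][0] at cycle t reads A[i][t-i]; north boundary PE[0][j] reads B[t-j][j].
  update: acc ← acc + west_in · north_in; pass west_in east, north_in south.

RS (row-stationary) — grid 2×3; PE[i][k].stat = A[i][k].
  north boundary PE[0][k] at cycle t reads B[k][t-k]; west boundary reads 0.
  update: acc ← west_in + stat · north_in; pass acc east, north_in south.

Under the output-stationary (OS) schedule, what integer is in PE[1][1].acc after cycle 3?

PE[1][1].acc = 48

OS (2×3). Following PE[1][1] plus its west/north inputs:
  @0  [0,1]  acc 0  |  →0  ↓0
  @0  [1,0]  acc 0  |  →0  ↓0
  @0  [1,1]  acc 0  |  →0  ↓0
  @1  [0,1]  acc 3  |  →1  ↓3
  @1  [1,0]  acc 3  |  →1  ↓3
  @1  [1,1]  acc 0  |  →0  ↓0
  @2  [0,1]  acc 18  |  →3  ↓5
  @2  [1,0]  acc 84  |  →9  ↓9
  @2  [1,1]  acc 3  |  →1  ↓3
  @3  [0,1]  acc 22  |  →1  ↓4
  @3  [1,0]  acc 124  |  →8  ↓5
  @3  [1,1]  acc 48  |  →9  ↓5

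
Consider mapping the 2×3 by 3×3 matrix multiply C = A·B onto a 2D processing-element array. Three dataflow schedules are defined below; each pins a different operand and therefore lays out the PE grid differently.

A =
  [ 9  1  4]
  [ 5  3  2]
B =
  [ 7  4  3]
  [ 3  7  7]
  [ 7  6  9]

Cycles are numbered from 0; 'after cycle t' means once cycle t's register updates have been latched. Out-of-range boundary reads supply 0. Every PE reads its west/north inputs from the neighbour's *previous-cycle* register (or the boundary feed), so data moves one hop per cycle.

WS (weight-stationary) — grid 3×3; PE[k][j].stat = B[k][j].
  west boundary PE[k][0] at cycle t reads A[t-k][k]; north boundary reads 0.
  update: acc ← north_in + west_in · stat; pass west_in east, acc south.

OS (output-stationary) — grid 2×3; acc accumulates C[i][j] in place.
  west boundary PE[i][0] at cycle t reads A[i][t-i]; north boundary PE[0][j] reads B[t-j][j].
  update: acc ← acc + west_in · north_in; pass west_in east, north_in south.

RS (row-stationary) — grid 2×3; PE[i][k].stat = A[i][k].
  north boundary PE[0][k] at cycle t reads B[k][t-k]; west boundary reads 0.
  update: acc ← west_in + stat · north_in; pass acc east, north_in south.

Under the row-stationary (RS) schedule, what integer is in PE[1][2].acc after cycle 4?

RS (2×3). Following PE[1][2] plus its west/north inputs:
  0: (0,2).acc=0  regs=<0,0>
  0: (1,1).acc=0  regs=<0,0>
  0: (1,2).acc=0  regs=<0,0>
  1: (0,2).acc=0  regs=<0,0>
  1: (1,1).acc=0  regs=<0,0>
  1: (1,2).acc=0  regs=<0,0>
  2: (0,2).acc=94  regs=<94,7>
  2: (1,1).acc=44  regs=<44,3>
  2: (1,2).acc=0  regs=<0,0>
  3: (0,2).acc=67  regs=<67,6>
  3: (1,1).acc=41  regs=<41,7>
  3: (1,2).acc=58  regs=<58,7>
  4: (0,2).acc=70  regs=<70,9>
  4: (1,1).acc=36  regs=<36,7>
  4: (1,2).acc=53  regs=<53,6>

PE[1][2].acc = 53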